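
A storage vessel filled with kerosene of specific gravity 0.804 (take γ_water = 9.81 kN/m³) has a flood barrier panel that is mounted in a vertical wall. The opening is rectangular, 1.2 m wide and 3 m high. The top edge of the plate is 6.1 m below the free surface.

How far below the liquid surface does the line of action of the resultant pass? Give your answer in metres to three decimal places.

γ = 0.804 × 9.81 = 7.88724 kN/m³.
The centroid lies 3/2 = 1.5 m below the top edge, so the centroid depth is h_c = 6.1 + 1.5 = 7.6 m.
A = 1.2 × 3 = 3.6 m².
Resultant F = γ·h_c·A = 7.88724 × 7.6 × 3.6 = 215.795 kN.
I_c = b·h³/12 = 1.2 × 3³/12 = 2.7 m⁴.
Centre of pressure: y_p = y_c + I_c/(y_c·A) = 7.6 + 2.7/(7.6 × 3.6) = 7.6 + 0.0986842 = 7.69868 m along the plane.

h_p = 7.699 m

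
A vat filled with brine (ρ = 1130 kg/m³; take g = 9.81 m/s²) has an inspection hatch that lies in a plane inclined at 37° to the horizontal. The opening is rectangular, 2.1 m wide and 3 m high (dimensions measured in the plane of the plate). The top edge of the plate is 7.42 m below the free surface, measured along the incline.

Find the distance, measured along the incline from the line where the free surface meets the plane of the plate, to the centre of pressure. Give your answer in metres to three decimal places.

y_p = 9.004 m

γ = ρg = 1130 × 9.81 / 1000 = 11.0853 kN/m³.
Let θ = 37° be the plate's angle to the horizontal; measure y along the incline from where the plane meets the free surface. Vertical depth h = y·sinθ with sinθ = 0.601815.
The centroid lies 3/2 = 1.5 m below the top edge, so y_c = 7.42 + 1.5 = 8.92 m and h_c = 8.92 × 0.601815 = 5.36819 m.
A = 2.1 × 3 = 6.3 m².
Resultant F = γ·h_c·A = 11.0853 × 5.36819 × 6.3 = 374.9 kN.
I_c = b·h³/12 = 2.1 × 3³/12 = 4.725 m⁴.
Centre of pressure: y_p = y_c + I_c/(y_c·A) = 8.92 + 4.725/(8.92 × 6.3) = 8.92 + 0.0840807 = 9.00408 m along the plane.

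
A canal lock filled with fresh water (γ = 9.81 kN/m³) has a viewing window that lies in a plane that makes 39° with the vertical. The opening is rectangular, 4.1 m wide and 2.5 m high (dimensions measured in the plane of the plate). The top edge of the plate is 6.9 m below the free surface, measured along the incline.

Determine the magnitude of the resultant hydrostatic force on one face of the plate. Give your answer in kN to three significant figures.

γ = 9.81 kN/m³.
The plate makes 39° with the vertical, i.e. θ = 90° − 39° = 51° to the horizontal. Measuring y along the incline from the free-surface line, vertical depth h = y·sinθ with sinθ = 0.777146.
The centroid lies 2.5/2 = 1.25 m below the top edge, so y_c = 6.9 + 1.25 = 8.15 m and h_c = 8.15 × 0.777146 = 6.33374 m.
A = 4.1 × 2.5 = 10.25 m².
Resultant F = γ·h_c·A = 9.81 × 6.33374 × 10.25 = 636.873 kN.

F ≈ 637 kN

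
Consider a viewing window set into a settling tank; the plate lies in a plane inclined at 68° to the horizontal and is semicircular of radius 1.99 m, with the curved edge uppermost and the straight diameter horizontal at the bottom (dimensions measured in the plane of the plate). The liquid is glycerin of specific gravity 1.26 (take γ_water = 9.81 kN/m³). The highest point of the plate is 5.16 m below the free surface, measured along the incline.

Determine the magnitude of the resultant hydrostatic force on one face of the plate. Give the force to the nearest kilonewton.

F ≈ 450 kN

γ = 1.26 × 9.81 = 12.3606 kN/m³.
Let θ = 68° be the plate's angle to the horizontal; measure y along the incline from where the plane meets the free surface. Vertical depth h = y·sinθ with sinθ = 0.927184.
The centroid lies 4r/(3π) = 0.844582 m above the diameter, so r − 4r/(3π) = 1.99 − 0.844582 = 1.14542 m below the topmost point, so y_c = 5.16 + 1.14542 = 6.30542 m and h_c = 6.30542 × 0.927184 = 5.84628 m.
A = πr²/2 = π × 1.99²/2 = 6.22051 m².
Resultant F = γ·h_c·A = 12.3606 × 5.84628 × 6.22051 = 449.516 kN.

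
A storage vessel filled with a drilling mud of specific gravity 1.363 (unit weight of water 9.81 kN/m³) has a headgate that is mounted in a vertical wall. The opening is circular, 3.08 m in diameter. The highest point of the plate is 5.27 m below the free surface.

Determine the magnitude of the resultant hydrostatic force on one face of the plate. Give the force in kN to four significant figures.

F ≈ 678.4 kN

γ = 1.363 × 9.81 = 13.37103 kN/m³.
The centroid is at the centre, 1.54 m below the top of the plate, so the centroid depth is h_c = 5.27 + 1.54 = 6.81 m.
A = π(1.54)² = 7.4506 m².
Resultant F = γ·h_c·A = 13.37103 × 6.81 × 7.4506 = 678.427 kN.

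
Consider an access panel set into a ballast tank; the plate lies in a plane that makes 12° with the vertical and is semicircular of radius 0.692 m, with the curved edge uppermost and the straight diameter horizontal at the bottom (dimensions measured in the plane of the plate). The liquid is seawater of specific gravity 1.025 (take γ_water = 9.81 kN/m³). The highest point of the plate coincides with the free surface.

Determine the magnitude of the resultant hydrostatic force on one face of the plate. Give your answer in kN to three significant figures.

F ≈ 2.95 kN

γ = 1.025 × 9.81 = 10.05525 kN/m³.
The plate makes 12° with the vertical, i.e. θ = 90° − 12° = 78° to the horizontal. Measuring y along the incline from the free-surface line, vertical depth h = y·sinθ with sinθ = 0.978148.
The centroid lies 4r/(3π) = 0.293694 m above the diameter, so r − 4r/(3π) = 0.692 − 0.293694 = 0.398306 m below the topmost point, so y_c = 0.398306 m and h_c = 0.398306 × 0.978148 = 0.389602 m.
A = πr²/2 = π × 0.692²/2 = 0.752198 m².
Resultant F = γ·h_c·A = 10.05525 × 0.389602 × 0.752198 = 2.94677 kN.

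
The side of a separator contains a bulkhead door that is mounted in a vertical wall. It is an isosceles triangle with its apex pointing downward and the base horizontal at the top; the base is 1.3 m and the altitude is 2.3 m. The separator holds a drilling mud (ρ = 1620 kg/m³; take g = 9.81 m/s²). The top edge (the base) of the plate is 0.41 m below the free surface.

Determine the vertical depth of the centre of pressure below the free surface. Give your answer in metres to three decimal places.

h_p = 1.426 m

γ = ρg = 1620 × 9.81 / 1000 = 15.8922 kN/m³.
With the apex down, the centroid sits h/3 = 2.3/3 = 0.766667 m below the base (the top edge), so the centroid depth is h_c = 0.41 + 0.766667 = 1.17667 m.
A = ½ × 1.3 × 2.3 = 1.495 m².
Resultant F = γ·h_c·A = 15.8922 × 1.17667 × 1.495 = 27.9563 kN.
I_c = b·h³/36 = 1.3 × 2.3³/36 = 0.439364 m⁴.
Centre of pressure: y_p = y_c + I_c/(y_c·A) = 1.17667 + 0.439364/(1.17667 × 1.495) = 1.17667 + 0.249763 = 1.42643 m along the plane.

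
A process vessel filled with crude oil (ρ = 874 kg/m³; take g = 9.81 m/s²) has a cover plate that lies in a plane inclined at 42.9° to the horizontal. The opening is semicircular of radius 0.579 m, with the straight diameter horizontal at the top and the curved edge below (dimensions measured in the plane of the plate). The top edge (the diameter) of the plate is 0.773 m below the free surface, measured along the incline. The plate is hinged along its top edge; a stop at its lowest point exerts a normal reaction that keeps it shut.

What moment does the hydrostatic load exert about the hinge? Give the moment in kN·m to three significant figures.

γ = ρg = 874 × 9.81 / 1000 = 8.57394 kN/m³.
Let θ = 42.9° be the plate's angle to the horizontal; measure y along the incline from where the plane meets the free surface. Vertical depth h = y·sinθ with sinθ = 0.680721.
The centroid of a semicircle lies 4r/(3π) = 0.245735 m from the diameter, here below the top edge, so y_c = 0.773 + 0.245735 = 1.01873 m and h_c = 1.01873 × 0.680721 = 0.693471 m.
A = πr²/2 = π × 0.579²/2 = 0.526595 m².
Resultant F = γ·h_c·A = 8.57394 × 0.693471 × 0.526595 = 3.13102 kN.
I_c = (π/8 − 8/(9π))·r⁴ = 0.109757 × 0.579⁴ = 0.0123352 m⁴.
Centre of pressure: y_p = y_c + I_c/(y_c·A) = 1.01873 + 0.0123352/(1.01873 × 0.526595) = 1.01873 + 0.0229938 = 1.04172 m along the plane.
The resultant acts 0.245735 + 0.0229938 = 0.268729 m (along the plate) below the hinge at the top edge, so the moment about the hinge is M = F × 0.268729 = 3.13102 × 0.268729 = 0.841396 kN·m.

M ≈ 0.841 kN·m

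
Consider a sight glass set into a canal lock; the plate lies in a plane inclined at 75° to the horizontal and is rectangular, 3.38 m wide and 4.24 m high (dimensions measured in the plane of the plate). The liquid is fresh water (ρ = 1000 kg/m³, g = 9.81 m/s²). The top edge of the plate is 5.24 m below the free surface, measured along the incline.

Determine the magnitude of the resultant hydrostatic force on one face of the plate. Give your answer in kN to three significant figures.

F ≈ 999 kN

γ = ρg = 1000 × 9.81 = 9810 N/m³ = 9.81 kN/m³.
Let θ = 75° be the plate's angle to the horizontal; measure y along the incline from where the plane meets the free surface. Vertical depth h = y·sinθ with sinθ = 0.965926.
The centroid lies 4.24/2 = 2.12 m below the top edge, so y_c = 5.24 + 2.12 = 7.36 m and h_c = 7.36 × 0.965926 = 7.10922 m.
A = 3.38 × 4.24 = 14.3312 m².
Resultant F = γ·h_c·A = 9.81 × 7.10922 × 14.3312 = 999.479 kN.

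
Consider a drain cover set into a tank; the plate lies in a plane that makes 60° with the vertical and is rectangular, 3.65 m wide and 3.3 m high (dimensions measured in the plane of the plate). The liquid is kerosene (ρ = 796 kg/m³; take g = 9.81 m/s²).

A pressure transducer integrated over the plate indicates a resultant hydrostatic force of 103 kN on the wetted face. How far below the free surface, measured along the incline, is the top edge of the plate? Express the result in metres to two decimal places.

y_top ≈ 0.54 m

γ = ρg = 796 × 9.81 / 1000 = 7.80876 kN/m³.
A = 3.65 × 3.3 = 12.045 m².
From F = γ·h_c·A, the centroid depth is h_c = 103/(7.80876 × 12.045) = 1.09509 m.
The plate makes 60° with the vertical, i.e. θ = 90° − 60° = 30° to the horizontal. Measuring y along the incline from the free-surface line, vertical depth h = y·sinθ with sinθ = 0.500000.
Along the incline, y_c = h_c/sinθ = 1.09509/0.500000 = 2.19018 m.
The centroid lies 3.3/2 = 1.65 m below the top edge, so the top edge sits at y_top = 2.19018 − 1.65 = 0.54018 m along the incline.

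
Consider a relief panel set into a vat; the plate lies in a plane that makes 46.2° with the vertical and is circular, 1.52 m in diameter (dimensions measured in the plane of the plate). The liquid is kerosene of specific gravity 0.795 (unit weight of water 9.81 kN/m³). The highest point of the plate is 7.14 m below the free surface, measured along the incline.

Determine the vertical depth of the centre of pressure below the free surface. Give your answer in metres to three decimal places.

γ = 0.795 × 9.81 = 7.79895 kN/m³.
The plate makes 46.2° with the vertical, i.e. θ = 90° − 46.2° = 43.8° to the horizontal. Measuring y along the incline from the free-surface line, vertical depth h = y·sinθ with sinθ = 0.692143.
The centroid is at the centre, 0.76 m below the top of the plate, so y_c = 7.14 + 0.76 = 7.9 m and h_c = 7.9 × 0.692143 = 5.46793 m.
A = π(0.76)² = 1.81458 m².
Resultant F = γ·h_c·A = 7.79895 × 5.46793 × 1.81458 = 77.3812 kN.
I_c = πr⁴/4 = π × 0.76⁴/4 = 0.262026 m⁴.
Centre of pressure: y_p = y_c + I_c/(y_c·A) = 7.9 + 0.262026/(7.9 × 1.81458) = 7.9 + 0.0182785 = 7.91828 m along the plane.
Vertically, h_p = y_p·sinθ = 7.91828 × 0.692143 = 5.48058 m.

h_p = 5.481 m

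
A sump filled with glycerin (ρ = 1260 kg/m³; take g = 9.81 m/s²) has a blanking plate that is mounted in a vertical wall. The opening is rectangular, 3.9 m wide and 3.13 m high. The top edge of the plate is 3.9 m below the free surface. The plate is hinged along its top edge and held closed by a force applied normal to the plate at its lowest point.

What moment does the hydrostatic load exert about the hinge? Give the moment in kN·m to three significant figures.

γ = ρg = 1260 × 9.81 / 1000 = 12.3606 kN/m³.
The centroid lies 3.13/2 = 1.565 m below the top edge, so the centroid depth is h_c = 3.9 + 1.565 = 5.465 m.
A = 3.9 × 3.13 = 12.207 m².
Resultant F = γ·h_c·A = 12.3606 × 5.465 × 12.207 = 824.591 kN.
I_c = b·h³/12 = 3.9 × 3.13³/12 = 9.9659 m⁴.
Centre of pressure: y_p = y_c + I_c/(y_c·A) = 5.465 + 9.9659/(5.465 × 12.207) = 5.465 + 0.149389 = 5.61439 m along the plane.
The resultant acts 1.565 + 0.149389 = 1.71439 m (along the plate) below the hinge at the top edge, so the moment about the hinge is M = F × 1.71439 = 824.591 × 1.71439 = 1413.67 kN·m.

M ≈ 1410 kN·m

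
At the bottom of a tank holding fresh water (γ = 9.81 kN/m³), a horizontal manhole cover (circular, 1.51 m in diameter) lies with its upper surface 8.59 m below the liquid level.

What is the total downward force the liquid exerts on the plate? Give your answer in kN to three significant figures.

F ≈ 151 kN

γ = 9.81 kN/m³.
The plate is horizontal, so pressure is uniform at p = γ·h = 9.81 × 8.59 = 84.2679 kN/m².
A = π(0.755)² = 1.79079 m².
F = p·A = 84.2679 × 1.79079 = 150.906 kN.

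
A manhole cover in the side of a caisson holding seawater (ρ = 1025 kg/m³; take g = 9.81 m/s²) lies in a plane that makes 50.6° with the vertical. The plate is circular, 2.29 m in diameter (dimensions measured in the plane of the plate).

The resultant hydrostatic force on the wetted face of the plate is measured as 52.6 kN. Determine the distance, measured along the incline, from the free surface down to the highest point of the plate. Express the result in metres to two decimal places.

γ = ρg = 1025 × 9.81 / 1000 = 10.05525 kN/m³.
A = π(1.145)² = 4.11871 m².
From F = γ·h_c·A, the centroid depth is h_c = 52.6/(10.05525 × 4.11871) = 1.27008 m.
The plate makes 50.6° with the vertical, i.e. θ = 90° − 50.6° = 39.4° to the horizontal. Measuring y along the incline from the free-surface line, vertical depth h = y·sinθ with sinθ = 0.634731.
Along the incline, y_c = h_c/sinθ = 1.27008/0.634731 = 2.00097 m.
The centroid is at the centre, 1.145 m below the top of the plate, so the highest point sits at y_top = 2.00097 − 1.145 = 0.85597 m along the incline.

y_top ≈ 0.86 m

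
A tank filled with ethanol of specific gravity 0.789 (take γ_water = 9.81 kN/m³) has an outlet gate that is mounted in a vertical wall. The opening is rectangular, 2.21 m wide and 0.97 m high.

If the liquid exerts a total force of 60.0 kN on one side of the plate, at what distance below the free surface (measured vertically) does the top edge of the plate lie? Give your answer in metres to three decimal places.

γ = 0.789 × 9.81 = 7.74009 kN/m³.
A = 2.21 × 0.97 = 2.1437 m².
From F = γ·h_c·A, the centroid depth is h_c = 60.0/(7.74009 × 2.1437) = 3.61611 m.
The centroid lies 0.97/2 = 0.485 m below the top edge, so the top edge sits at h_top = 3.61611 − 0.485 = 3.13111 m below the surface.

d_top ≈ 3.131 m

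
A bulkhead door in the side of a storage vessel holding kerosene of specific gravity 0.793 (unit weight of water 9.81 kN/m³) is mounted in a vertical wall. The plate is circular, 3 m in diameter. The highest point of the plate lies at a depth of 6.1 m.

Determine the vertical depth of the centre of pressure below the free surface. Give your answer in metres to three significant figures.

γ = 0.793 × 9.81 = 7.77933 kN/m³.
The centroid is at the centre, 1.5 m below the top of the plate, so the centroid depth is h_c = 6.1 + 1.5 = 7.6 m.
A = π(1.5)² = 7.06858 m².
Resultant F = γ·h_c·A = 7.77933 × 7.6 × 7.06858 = 417.915 kN.
I_c = πr⁴/4 = π × 1.5⁴/4 = 3.97608 m⁴.
Centre of pressure: y_p = y_c + I_c/(y_c·A) = 7.6 + 3.97608/(7.6 × 7.06858) = 7.6 + 0.0740132 = 7.67401 m along the plane.

h_p = 7.67 m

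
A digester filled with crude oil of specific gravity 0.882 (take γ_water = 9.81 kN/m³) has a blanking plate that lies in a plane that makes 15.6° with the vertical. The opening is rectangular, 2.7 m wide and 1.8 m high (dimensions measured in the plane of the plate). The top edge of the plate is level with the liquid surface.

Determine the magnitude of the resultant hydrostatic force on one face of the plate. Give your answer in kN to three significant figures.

γ = 0.882 × 9.81 = 8.65242 kN/m³.
The plate makes 15.6° with the vertical, i.e. θ = 90° − 15.6° = 74.4° to the horizontal. Measuring y along the incline from the free-surface line, vertical depth h = y·sinθ with sinθ = 0.963163.
The centroid lies 1.8/2 = 0.9 m below the top edge, so y_c = 0.9 m and h_c = 0.9 × 0.963163 = 0.866847 m.
A = 2.7 × 1.8 = 4.86 m².
Resultant F = γ·h_c·A = 8.65242 × 0.866847 × 4.86 = 36.4516 kN.

F ≈ 36.5 kN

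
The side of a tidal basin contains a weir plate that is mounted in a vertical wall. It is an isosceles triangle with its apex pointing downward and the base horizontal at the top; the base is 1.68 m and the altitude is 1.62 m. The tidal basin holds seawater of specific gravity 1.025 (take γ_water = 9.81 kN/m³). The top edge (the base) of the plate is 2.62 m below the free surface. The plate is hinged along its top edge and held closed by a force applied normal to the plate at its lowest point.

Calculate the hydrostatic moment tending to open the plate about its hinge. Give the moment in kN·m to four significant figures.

γ = 1.025 × 9.81 = 10.05525 kN/m³.
With the apex down, the centroid sits h/3 = 1.62/3 = 0.54 m below the base (the top edge), so the centroid depth is h_c = 2.62 + 0.54 = 3.16 m.
A = ½ × 1.68 × 1.62 = 1.3608 m².
Resultant F = γ·h_c·A = 10.05525 × 3.16 × 1.3608 = 43.2389 kN.
I_c = b·h³/36 = 1.68 × 1.62³/36 = 0.198405 m⁴.
Centre of pressure: y_p = y_c + I_c/(y_c·A) = 3.16 + 0.198405/(3.16 × 1.3608) = 3.16 + 0.0461393 = 3.20614 m along the plane.
The resultant acts 0.54 + 0.0461393 = 0.586139 m (along the plate) below the hinge at the top edge, so the moment about the hinge is M = F × 0.586139 = 43.2389 × 0.586139 = 25.344 kN·m.

M ≈ 25.34 kN·m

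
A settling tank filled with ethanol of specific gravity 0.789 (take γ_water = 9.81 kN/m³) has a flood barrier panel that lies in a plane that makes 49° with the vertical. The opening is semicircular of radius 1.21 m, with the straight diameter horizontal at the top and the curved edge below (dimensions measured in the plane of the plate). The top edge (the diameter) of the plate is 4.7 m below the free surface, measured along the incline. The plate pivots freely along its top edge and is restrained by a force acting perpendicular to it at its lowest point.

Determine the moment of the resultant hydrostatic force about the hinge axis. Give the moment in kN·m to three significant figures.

M ≈ 32.5 kN·m

γ = 0.789 × 9.81 = 7.74009 kN/m³.
The plate makes 49° with the vertical, i.e. θ = 90° − 49° = 41° to the horizontal. Measuring y along the incline from the free-surface line, vertical depth h = y·sinθ with sinθ = 0.656059.
The centroid of a semicircle lies 4r/(3π) = 0.51354 m from the diameter, here below the top edge, so y_c = 4.7 + 0.51354 = 5.21354 m and h_c = 5.21354 × 0.656059 = 3.42039 m.
A = πr²/2 = π × 1.21²/2 = 2.2998 m².
Resultant F = γ·h_c·A = 7.74009 × 3.42039 × 2.2998 = 60.8852 kN.
I_c = (π/8 − 8/(9π))·r⁴ = 0.109757 × 1.21⁴ = 0.235274 m⁴.
Centre of pressure: y_p = y_c + I_c/(y_c·A) = 5.21354 + 0.235274/(5.21354 × 2.2998) = 5.21354 + 0.0196224 = 5.23316 m along the plane.
The resultant acts 0.51354 + 0.0196224 = 0.533162 m (along the plate) below the hinge at the top edge, so the moment about the hinge is M = F × 0.533162 = 60.8852 × 0.533162 = 32.4617 kN·m.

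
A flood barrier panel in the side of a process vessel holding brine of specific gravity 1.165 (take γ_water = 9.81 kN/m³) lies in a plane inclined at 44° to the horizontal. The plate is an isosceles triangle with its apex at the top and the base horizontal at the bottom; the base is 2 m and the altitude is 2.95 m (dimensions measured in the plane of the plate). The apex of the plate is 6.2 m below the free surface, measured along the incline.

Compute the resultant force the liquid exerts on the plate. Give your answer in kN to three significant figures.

F ≈ 191 kN

γ = 1.165 × 9.81 = 11.42865 kN/m³.
Let θ = 44° be the plate's angle to the horizontal; measure y along the incline from where the plane meets the free surface. Vertical depth h = y·sinθ with sinθ = 0.694658.
With the apex up, the centroid sits 2h/3 = 2 × 2.95/3 = 1.96667 m below the apex, so y_c = 6.2 + 1.96667 = 8.16667 m and h_c = 8.16667 × 0.694658 = 5.67304 m.
A = ½ × 2 × 2.95 = 2.95 m².
Resultant F = γ·h_c·A = 11.42865 × 5.67304 × 2.95 = 191.264 kN.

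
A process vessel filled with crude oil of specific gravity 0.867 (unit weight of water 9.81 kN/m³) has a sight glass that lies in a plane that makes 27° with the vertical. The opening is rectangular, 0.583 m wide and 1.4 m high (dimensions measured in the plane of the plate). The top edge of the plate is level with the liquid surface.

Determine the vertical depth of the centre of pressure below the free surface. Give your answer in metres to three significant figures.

γ = 0.867 × 9.81 = 8.50527 kN/m³.
The plate makes 27° with the vertical, i.e. θ = 90° − 27° = 63° to the horizontal. Measuring y along the incline from the free-surface line, vertical depth h = y·sinθ with sinθ = 0.891007.
The centroid lies 1.4/2 = 0.7 m below the top edge, so y_c = 0.7 m and h_c = 0.7 × 0.891007 = 0.623705 m.
A = 0.583 × 1.4 = 0.8162 m².
Resultant F = γ·h_c·A = 8.50527 × 0.623705 × 0.8162 = 4.32976 kN.
I_c = b·h³/12 = 0.583 × 1.4³/12 = 0.133313 m⁴.
Centre of pressure: y_p = y_c + I_c/(y_c·A) = 0.7 + 0.133313/(0.7 × 0.8162) = 0.7 + 0.233334 = 0.933334 m along the plane.
Vertically, h_p = y_p·sinθ = 0.933334 × 0.891007 = 0.831607 m.

h_p = 0.832 m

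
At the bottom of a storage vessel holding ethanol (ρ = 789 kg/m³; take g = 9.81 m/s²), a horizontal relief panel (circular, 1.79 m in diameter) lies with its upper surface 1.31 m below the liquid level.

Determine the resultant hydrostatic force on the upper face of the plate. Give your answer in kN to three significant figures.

γ = ρg = 789 × 9.81 / 1000 = 7.74009 kN/m³.
The plate is horizontal, so pressure is uniform at p = γ·h = 7.74009 × 1.31 = 10.1395 kN/m².
A = π(0.895)² = 2.51649 m².
F = p·A = 10.1395 × 2.51649 = 25.516 kN.

F ≈ 25.5 kN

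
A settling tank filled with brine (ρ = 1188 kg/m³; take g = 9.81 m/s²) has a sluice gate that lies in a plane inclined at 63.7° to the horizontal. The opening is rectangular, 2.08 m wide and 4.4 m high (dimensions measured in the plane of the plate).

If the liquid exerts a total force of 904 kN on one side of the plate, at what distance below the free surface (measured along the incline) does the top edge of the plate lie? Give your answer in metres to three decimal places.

γ = ρg = 1188 × 9.81 / 1000 = 11.65428 kN/m³.
A = 2.08 × 4.4 = 9.152 m².
From F = γ·h_c·A, the centroid depth is h_c = 904/(11.65428 × 9.152) = 8.47553 m.
Let θ = 63.7° be the plate's angle to the horizontal; measure y along the incline from where the plane meets the free surface. Vertical depth h = y·sinθ with sinθ = 0.896486.
Along the incline, y_c = h_c/sinθ = 8.47553/0.896486 = 9.45417 m.
The centroid lies 4.4/2 = 2.2 m below the top edge, so the top edge sits at y_top = 9.45417 − 2.2 = 7.25417 m along the incline.

y_top ≈ 7.254 m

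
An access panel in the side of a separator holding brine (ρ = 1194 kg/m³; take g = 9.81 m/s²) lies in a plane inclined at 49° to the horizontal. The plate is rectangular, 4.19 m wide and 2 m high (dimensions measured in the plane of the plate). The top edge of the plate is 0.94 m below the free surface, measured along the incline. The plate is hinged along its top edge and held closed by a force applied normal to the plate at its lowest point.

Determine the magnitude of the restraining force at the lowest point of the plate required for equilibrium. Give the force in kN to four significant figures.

γ = ρg = 1194 × 9.81 / 1000 = 11.71314 kN/m³.
Let θ = 49° be the plate's angle to the horizontal; measure y along the incline from where the plane meets the free surface. Vertical depth h = y·sinθ with sinθ = 0.754710.
The centroid lies 2/2 = 1 m below the top edge, so y_c = 0.94 + 1 = 1.94 m and h_c = 1.94 × 0.754710 = 1.46414 m.
A = 4.19 × 2 = 8.38 m².
Resultant F = γ·h_c·A = 11.71314 × 1.46414 × 8.38 = 143.714 kN.
I_c = b·h³/12 = 4.19 × 2³/12 = 2.79333 m⁴.
Centre of pressure: y_p = y_c + I_c/(y_c·A) = 1.94 + 2.79333/(1.94 × 8.38) = 1.94 + 0.171821 = 2.11182 m along the plane.
The resultant acts 1 + 0.171821 = 1.17182 m (along the plate) below the hinge at the top edge, so the moment about the hinge is M = F × 1.17182 = 143.714 × 1.17182 = 168.407 kN·m.
A normal force at the bottom, 2 m from the hinge, must supply this moment: P = 168.407/2 = 84.2035 kN.

P ≈ 84.20 kN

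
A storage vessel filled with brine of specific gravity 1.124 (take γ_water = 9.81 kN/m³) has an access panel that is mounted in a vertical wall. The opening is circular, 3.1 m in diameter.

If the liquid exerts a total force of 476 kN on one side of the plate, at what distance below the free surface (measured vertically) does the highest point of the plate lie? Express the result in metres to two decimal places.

d_top ≈ 4.17 m

γ = 1.124 × 9.81 = 11.02644 kN/m³.
A = π(1.55)² = 7.54768 m².
From F = γ·h_c·A, the centroid depth is h_c = 476/(11.02644 × 7.54768) = 5.7195 m.
The centroid is at the centre, 1.55 m below the top of the plate, so the highest point sits at h_top = 5.7195 − 1.55 = 4.1695 m below the surface.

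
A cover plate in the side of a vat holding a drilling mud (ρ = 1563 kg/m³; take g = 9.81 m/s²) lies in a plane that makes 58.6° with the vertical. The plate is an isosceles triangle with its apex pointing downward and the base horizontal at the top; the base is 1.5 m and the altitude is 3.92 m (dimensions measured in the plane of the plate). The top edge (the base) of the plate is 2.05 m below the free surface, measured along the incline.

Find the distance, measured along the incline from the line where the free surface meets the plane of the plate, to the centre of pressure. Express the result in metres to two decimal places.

y_p = 3.61 m

γ = ρg = 1563 × 9.81 / 1000 = 15.33303 kN/m³.
The plate makes 58.6° with the vertical, i.e. θ = 90° − 58.6° = 31.4° to the horizontal. Measuring y along the incline from the free-surface line, vertical depth h = y·sinθ with sinθ = 0.521010.
With the apex down, the centroid sits h/3 = 3.92/3 = 1.30667 m below the base (the top edge), so y_c = 2.05 + 1.30667 = 3.35667 m and h_c = 3.35667 × 0.521010 = 1.74886 m.
A = ½ × 1.5 × 3.92 = 2.94 m².
Resultant F = γ·h_c·A = 15.33303 × 1.74886 × 2.94 = 78.837 kN.
I_c = b·h³/36 = 1.5 × 3.92³/36 = 2.50985 m⁴.
Centre of pressure: y_p = y_c + I_c/(y_c·A) = 3.35667 + 2.50985/(3.35667 × 2.94) = 3.35667 + 0.254327 = 3.611 m along the plane.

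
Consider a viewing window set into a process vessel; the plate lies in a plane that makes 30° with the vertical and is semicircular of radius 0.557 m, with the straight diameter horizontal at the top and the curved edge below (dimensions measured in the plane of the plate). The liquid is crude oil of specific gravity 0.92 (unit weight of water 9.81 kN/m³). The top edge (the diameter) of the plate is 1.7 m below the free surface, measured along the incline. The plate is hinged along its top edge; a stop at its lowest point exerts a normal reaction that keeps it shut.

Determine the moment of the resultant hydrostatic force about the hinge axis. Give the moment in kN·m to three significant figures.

γ = 0.92 × 9.81 = 9.0252 kN/m³.
The plate makes 30° with the vertical, i.e. θ = 90° − 30° = 60° to the horizontal. Measuring y along the incline from the free-surface line, vertical depth h = y·sinθ with sinθ = 0.866025.
The centroid of a semicircle lies 4r/(3π) = 0.236398 m from the diameter, here below the top edge, so y_c = 1.7 + 0.236398 = 1.9364 m and h_c = 1.9364 × 0.866025 = 1.67697 m.
A = πr²/2 = π × 0.557²/2 = 0.487338 m².
Resultant F = γ·h_c·A = 9.0252 × 1.67697 × 0.487338 = 7.37586 kN.
I_c = (π/8 − 8/(9π))·r⁴ = 0.109757 × 0.557⁴ = 0.0105646 m⁴.
Centre of pressure: y_p = y_c + I_c/(y_c·A) = 1.9364 + 0.0105646/(1.9364 × 0.487338) = 1.9364 + 0.0111951 = 1.9476 m along the plane.
The resultant acts 0.236398 + 0.0111951 = 0.247593 m (along the plate) below the hinge at the top edge, so the moment about the hinge is M = F × 0.247593 = 7.37586 × 0.247593 = 1.82621 kN·m.

M ≈ 1.83 kN·m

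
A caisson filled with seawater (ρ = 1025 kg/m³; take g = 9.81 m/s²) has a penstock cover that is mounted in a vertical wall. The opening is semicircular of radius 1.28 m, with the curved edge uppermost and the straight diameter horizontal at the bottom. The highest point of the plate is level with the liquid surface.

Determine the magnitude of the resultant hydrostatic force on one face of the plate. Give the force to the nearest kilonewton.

F ≈ 19 kN

γ = ρg = 1025 × 9.81 / 1000 = 10.05525 kN/m³.
The centroid lies 4r/(3π) = 0.543249 m above the diameter, so r − 4r/(3π) = 1.28 − 0.543249 = 0.736751 m below the topmost point, so the centroid depth is h_c = 0.736751 m.
A = πr²/2 = π × 1.28²/2 = 2.57359 m².
Resultant F = γ·h_c·A = 10.05525 × 0.736751 × 2.57359 = 19.0657 kN.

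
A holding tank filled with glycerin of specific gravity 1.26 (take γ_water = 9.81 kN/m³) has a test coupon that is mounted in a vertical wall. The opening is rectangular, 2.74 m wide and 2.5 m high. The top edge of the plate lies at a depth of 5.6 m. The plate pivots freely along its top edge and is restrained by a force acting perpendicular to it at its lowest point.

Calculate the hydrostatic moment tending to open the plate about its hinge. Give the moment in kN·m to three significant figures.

γ = 1.26 × 9.81 = 12.3606 kN/m³.
The centroid lies 2.5/2 = 1.25 m below the top edge, so the centroid depth is h_c = 5.6 + 1.25 = 6.85 m.
A = 2.74 × 2.5 = 6.85 m².
Resultant F = γ·h_c·A = 12.3606 × 6.85 × 6.85 = 579.99 kN.
I_c = b·h³/12 = 2.74 × 2.5³/12 = 3.56771 m⁴.
Centre of pressure: y_p = y_c + I_c/(y_c·A) = 6.85 + 3.56771/(6.85 × 6.85) = 6.85 + 0.0760341 = 6.92603 m along the plane.
The resultant acts 1.25 + 0.0760341 = 1.32603 m (along the plate) below the hinge at the top edge, so the moment about the hinge is M = F × 1.32603 = 579.99 × 1.32603 = 769.084 kN·m.

M ≈ 769 kN·m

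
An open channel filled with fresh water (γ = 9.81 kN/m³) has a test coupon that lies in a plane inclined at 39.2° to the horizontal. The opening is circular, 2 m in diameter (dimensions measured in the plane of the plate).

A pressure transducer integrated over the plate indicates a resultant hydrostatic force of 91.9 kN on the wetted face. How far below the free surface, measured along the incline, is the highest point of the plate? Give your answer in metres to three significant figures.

γ = 9.81 kN/m³.
A = π(1)² = 3.14159 m².
From F = γ·h_c·A, the centroid depth is h_c = 91.9/(9.81 × 3.14159) = 2.98193 m.
Let θ = 39.2° be the plate's angle to the horizontal; measure y along the incline from where the plane meets the free surface. Vertical depth h = y·sinθ with sinθ = 0.632029.
Along the incline, y_c = h_c/sinθ = 2.98193/0.632029 = 4.71803 m.
The centroid is at the centre, 1 m below the top of the plate, so the highest point sits at y_top = 4.71803 − 1 = 3.71803 m along the incline.

y_top ≈ 3.72 m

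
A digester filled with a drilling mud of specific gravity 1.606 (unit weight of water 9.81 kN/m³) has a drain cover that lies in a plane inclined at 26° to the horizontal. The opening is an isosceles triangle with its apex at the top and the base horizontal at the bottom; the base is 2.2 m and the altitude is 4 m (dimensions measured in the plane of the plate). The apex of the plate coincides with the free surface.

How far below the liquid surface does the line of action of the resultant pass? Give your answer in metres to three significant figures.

h_p = 1.32 m

γ = 1.606 × 9.81 = 15.75486 kN/m³.
Let θ = 26° be the plate's angle to the horizontal; measure y along the incline from where the plane meets the free surface. Vertical depth h = y·sinθ with sinθ = 0.438371.
With the apex up, the centroid sits 2h/3 = 2 × 4/3 = 2.66667 m below the apex, so y_c = 2.66667 m and h_c = 2.66667 × 0.438371 = 1.16899 m.
A = ½ × 2.2 × 4 = 4.4 m².
Resultant F = γ·h_c·A = 15.75486 × 1.16899 × 4.4 = 81.036 kN.
I_c = b·h³/36 = 2.2 × 4³/36 = 3.91111 m⁴.
Centre of pressure: y_p = y_c + I_c/(y_c·A) = 2.66667 + 3.91111/(2.66667 × 4.4) = 2.66667 + 0.333333 = 3 m along the plane.
Vertically, h_p = y_p·sinθ = 3 × 0.438371 = 1.31511 m.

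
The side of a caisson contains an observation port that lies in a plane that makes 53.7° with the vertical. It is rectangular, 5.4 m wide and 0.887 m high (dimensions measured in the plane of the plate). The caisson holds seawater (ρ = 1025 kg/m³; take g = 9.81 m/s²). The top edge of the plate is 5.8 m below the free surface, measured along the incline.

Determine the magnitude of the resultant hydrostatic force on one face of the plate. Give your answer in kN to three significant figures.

γ = ρg = 1025 × 9.81 / 1000 = 10.05525 kN/m³.
The plate makes 53.7° with the vertical, i.e. θ = 90° − 53.7° = 36.3° to the horizontal. Measuring y along the incline from the free-surface line, vertical depth h = y·sinθ with sinθ = 0.592013.
The centroid lies 0.887/2 = 0.4435 m below the top edge, so y_c = 5.8 + 0.4435 = 6.2435 m and h_c = 6.2435 × 0.592013 = 3.69623 m.
A = 5.4 × 0.887 = 4.7898 m².
Resultant F = γ·h_c·A = 10.05525 × 3.69623 × 4.7898 = 178.02 kN.

F ≈ 178 kN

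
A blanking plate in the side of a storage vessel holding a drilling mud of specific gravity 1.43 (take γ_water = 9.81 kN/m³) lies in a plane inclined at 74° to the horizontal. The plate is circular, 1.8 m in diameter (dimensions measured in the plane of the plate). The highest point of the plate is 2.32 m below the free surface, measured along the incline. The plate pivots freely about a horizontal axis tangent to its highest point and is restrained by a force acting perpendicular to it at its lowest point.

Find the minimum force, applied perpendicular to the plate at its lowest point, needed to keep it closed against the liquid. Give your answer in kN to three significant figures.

γ = 1.43 × 9.81 = 14.0283 kN/m³.
Let θ = 74° be the plate's angle to the horizontal; measure y along the incline from where the plane meets the free surface. Vertical depth h = y·sinθ with sinθ = 0.961262.
The centroid is at the centre, 0.9 m below the top of the plate, so y_c = 2.32 + 0.9 = 3.22 m and h_c = 3.22 × 0.961262 = 3.09526 m.
A = π(0.9)² = 2.54469 m².
Resultant F = γ·h_c·A = 14.0283 × 3.09526 × 2.54469 = 110.494 kN.
I_c = πr⁴/4 = π × 0.9⁴/4 = 0.5153 m⁴.
Centre of pressure: y_p = y_c + I_c/(y_c·A) = 3.22 + 0.5153/(3.22 × 2.54469) = 3.22 + 0.0628882 = 3.28289 m along the plane.
The resultant acts 0.9 + 0.0628882 = 0.962888 m (along the plate) below the hinge at the top edge, so the moment about the hinge is M = F × 0.962888 = 110.494 × 0.962888 = 106.393 kN·m.
A normal force at the bottom, 1.8 m from the hinge, must supply this moment: P = 106.393/1.8 = 59.1072 kN.

P ≈ 59.1 kN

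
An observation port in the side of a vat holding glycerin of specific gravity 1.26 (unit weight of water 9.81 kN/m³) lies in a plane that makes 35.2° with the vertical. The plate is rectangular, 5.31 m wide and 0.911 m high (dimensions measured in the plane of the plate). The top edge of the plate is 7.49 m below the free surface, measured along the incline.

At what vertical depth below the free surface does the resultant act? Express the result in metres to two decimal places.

γ = 1.26 × 9.81 = 12.3606 kN/m³.
The plate makes 35.2° with the vertical, i.e. θ = 90° − 35.2° = 54.8° to the horizontal. Measuring y along the incline from the free-surface line, vertical depth h = y·sinθ with sinθ = 0.817145.
The centroid lies 0.911/2 = 0.4555 m below the top edge, so y_c = 7.49 + 0.4555 = 7.9455 m and h_c = 7.9455 × 0.817145 = 6.49263 m.
A = 5.31 × 0.911 = 4.83741 m².
Resultant F = γ·h_c·A = 12.3606 × 6.49263 × 4.83741 = 388.216 kN.
I_c = b·h³/12 = 5.31 × 0.911³/12 = 0.334556 m⁴.
Centre of pressure: y_p = y_c + I_c/(y_c·A) = 7.9455 + 0.334556/(7.9455 × 4.83741) = 7.9455 + 0.00870432 = 7.9542 m along the plane.
Vertically, h_p = y_p·sinθ = 7.9542 × 0.817145 = 6.49973 m.

h_p = 6.50 m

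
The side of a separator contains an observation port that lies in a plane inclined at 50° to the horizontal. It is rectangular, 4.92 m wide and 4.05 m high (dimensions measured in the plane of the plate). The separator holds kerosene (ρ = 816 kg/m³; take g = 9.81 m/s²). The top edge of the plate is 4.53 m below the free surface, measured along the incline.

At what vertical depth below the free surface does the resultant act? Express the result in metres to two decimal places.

γ = ρg = 816 × 9.81 / 1000 = 8.00496 kN/m³.
Let θ = 50° be the plate's angle to the horizontal; measure y along the incline from where the plane meets the free surface. Vertical depth h = y·sinθ with sinθ = 0.766044.
The centroid lies 4.05/2 = 2.025 m below the top edge, so y_c = 4.53 + 2.025 = 6.555 m and h_c = 6.555 × 0.766044 = 5.02142 m.
A = 4.92 × 4.05 = 19.926 m².
Resultant F = γ·h_c·A = 8.00496 × 5.02142 × 19.926 = 800.951 kN.
I_c = b·h³/12 = 4.92 × 4.05³/12 = 27.2364 m⁴.
Centre of pressure: y_p = y_c + I_c/(y_c·A) = 6.555 + 27.2364/(6.555 × 19.926) = 6.555 + 0.208524 = 6.76352 m along the plane.
Vertically, h_p = y_p·sinθ = 6.76352 × 0.766044 = 5.18115 m.

h_p = 5.18 m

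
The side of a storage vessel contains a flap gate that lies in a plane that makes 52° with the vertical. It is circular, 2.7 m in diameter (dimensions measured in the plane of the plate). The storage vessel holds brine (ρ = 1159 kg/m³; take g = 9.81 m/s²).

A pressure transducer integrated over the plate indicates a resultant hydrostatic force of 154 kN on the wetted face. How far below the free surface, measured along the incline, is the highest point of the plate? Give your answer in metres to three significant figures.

y_top ≈ 2.49 m

γ = ρg = 1159 × 9.81 / 1000 = 11.36979 kN/m³.
A = π(1.35)² = 5.72555 m².
From F = γ·h_c·A, the centroid depth is h_c = 154/(11.36979 × 5.72555) = 2.36565 m.
The plate makes 52° with the vertical, i.e. θ = 90° − 52° = 38° to the horizontal. Measuring y along the incline from the free-surface line, vertical depth h = y·sinθ with sinθ = 0.615661.
Along the incline, y_c = h_c/sinθ = 2.36565/0.615661 = 3.84246 m.
The centroid is at the centre, 1.35 m below the top of the plate, so the highest point sits at y_top = 3.84246 − 1.35 = 2.49246 m along the incline.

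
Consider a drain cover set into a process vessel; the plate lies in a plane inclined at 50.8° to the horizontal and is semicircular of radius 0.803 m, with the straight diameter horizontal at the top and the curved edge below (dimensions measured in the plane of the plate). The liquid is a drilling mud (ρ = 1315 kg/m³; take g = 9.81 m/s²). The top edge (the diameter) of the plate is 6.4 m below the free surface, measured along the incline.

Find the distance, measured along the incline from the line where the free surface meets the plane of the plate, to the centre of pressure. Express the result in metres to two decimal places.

γ = ρg = 1315 × 9.81 / 1000 = 12.90015 kN/m³.
Let θ = 50.8° be the plate's angle to the horizontal; measure y along the incline from where the plane meets the free surface. Vertical depth h = y·sinθ with sinθ = 0.774944.
The centroid of a semicircle lies 4r/(3π) = 0.340804 m from the diameter, here below the top edge, so y_c = 6.4 + 0.340804 = 6.7408 m and h_c = 6.7408 × 0.774944 = 5.22374 m.
A = πr²/2 = π × 0.803²/2 = 1.01286 m².
Resultant F = γ·h_c·A = 12.90015 × 5.22374 × 1.01286 = 68.2536 kN.
I_c = (π/8 − 8/(9π))·r⁴ = 0.109757 × 0.803⁴ = 0.0456346 m⁴.
Centre of pressure: y_p = y_c + I_c/(y_c·A) = 6.7408 + 0.0456346/(6.7408 × 1.01286) = 6.7408 + 0.00668395 = 6.74748 m along the plane.

y_p = 6.75 m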